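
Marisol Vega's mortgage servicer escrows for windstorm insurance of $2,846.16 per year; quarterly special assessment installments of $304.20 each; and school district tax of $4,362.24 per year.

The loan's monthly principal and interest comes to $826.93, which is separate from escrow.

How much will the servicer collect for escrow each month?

Windstorm insurance = $2,846.16 per year
Special assessment = $304.20 × 4 = $1,216.80 per year
School district tax = $4,362.24 per year
Combined annual = $2,846.16 + $1,216.80 + $4,362.24 = $8,425.20
Monthly escrow = $8,425.20 / 12 = $702.10

$702.10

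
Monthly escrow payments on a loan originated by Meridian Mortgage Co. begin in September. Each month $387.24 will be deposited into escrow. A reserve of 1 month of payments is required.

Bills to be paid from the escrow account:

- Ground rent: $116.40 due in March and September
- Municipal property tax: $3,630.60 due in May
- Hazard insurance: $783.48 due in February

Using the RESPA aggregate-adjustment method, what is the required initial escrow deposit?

Cushion = 1 × $387.24 = $387.24
Trial balance (start $0, +$387.24 each month, − disbursements):
  Sep: +$387.24 − $116.40 → $270.84
  Oct: +$387.24 → $658.08
  Nov: +$387.24 → $1,045.32
  Dec: +$387.24 → $1,432.56
  Jan: +$387.24 → $1,819.80
  Feb: +$387.24 − $783.48 → $1,423.56
  Mar: +$387.24 − $116.40 → $1,694.40
  Apr: +$387.24 → $2,081.64
  May: +$387.24 − $3,630.60 → -$1,161.72
  Jun: +$387.24 → -$774.48
  Jul: +$387.24 → -$387.24
  Aug: +$387.24 → $0.00
Lowest trial balance = -$1,161.72 (May)
Initial deposit = cushion − low point = $387.24 − (-$1,161.72) = $1,548.96

$1,548.96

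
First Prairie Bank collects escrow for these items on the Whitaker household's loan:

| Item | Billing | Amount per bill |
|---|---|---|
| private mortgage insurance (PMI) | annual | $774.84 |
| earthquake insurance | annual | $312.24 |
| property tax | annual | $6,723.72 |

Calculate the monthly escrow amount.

$650.90

Private mortgage insurance (PMI) — $774.84 annually
Earthquake insurance — $312.24 annually
Property tax — $6,723.72 annually
Total per year = $7,810.80
Monthly escrow = $7,810.80 ÷ 12 = $650.90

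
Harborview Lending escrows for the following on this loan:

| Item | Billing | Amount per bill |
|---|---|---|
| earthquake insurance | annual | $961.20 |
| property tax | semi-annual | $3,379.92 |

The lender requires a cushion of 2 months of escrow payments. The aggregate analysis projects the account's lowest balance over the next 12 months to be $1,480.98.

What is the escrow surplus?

$194.14

Earthquake insurance: $961.20 per year
Property tax: $3,379.92 × 2 = $6,759.84 per year
Combined annual = $961.20 + $6,759.84 = $7,721.04
Monthly = $7,721.04 / 12 = $643.42
Required cushion = 2 × $643.42 = $1,286.84
Surplus = $1,480.98 − $1,286.84 = $194.14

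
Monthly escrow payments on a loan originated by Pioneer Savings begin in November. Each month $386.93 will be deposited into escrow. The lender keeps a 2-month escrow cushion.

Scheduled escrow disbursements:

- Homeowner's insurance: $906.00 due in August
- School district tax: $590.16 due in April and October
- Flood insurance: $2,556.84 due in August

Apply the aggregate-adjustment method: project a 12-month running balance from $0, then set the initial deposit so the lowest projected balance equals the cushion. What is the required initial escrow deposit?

$957.56

Cushion = 2 × $386.93 = $773.86
Trial balance (start $0, +$386.93 each month, − disbursements):
  Nov: +$386.93 → $386.93
  Dec: +$386.93 → $773.86
  Jan: +$386.93 → $1,160.79
  Feb: +$386.93 → $1,547.72
  Mar: +$386.93 → $1,934.65
  Apr: +$386.93 − $590.16 → $1,731.42
  May: +$386.93 → $2,118.35
  Jun: +$386.93 → $2,505.28
  Jul: +$386.93 → $2,892.21
  Aug: +$386.93 − $3,462.84 → -$183.70
  Sep: +$386.93 → $203.23
  Oct: +$386.93 − $590.16 → $0.00
Lowest trial balance = -$183.70 (Aug)
Initial deposit = cushion − low point = $773.86 − (-$183.70) = $957.56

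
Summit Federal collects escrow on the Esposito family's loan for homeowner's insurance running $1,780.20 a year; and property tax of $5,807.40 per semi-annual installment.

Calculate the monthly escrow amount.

Homeowner's insurance: $1,780.20/yr
Property tax: $5,807.40 × 2 = $11,614.80/yr
Combined annual = $1,780.20 + $11,614.80 = $13,395.00
Monthly = $13,395.00 ÷ 12 = $1,116.25

$1,116.25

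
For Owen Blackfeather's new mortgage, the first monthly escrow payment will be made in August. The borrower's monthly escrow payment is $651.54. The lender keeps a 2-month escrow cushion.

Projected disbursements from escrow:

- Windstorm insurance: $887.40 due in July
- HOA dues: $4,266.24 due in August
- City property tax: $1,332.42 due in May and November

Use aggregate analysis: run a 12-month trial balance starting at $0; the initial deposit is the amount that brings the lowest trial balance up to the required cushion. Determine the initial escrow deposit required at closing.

Cushion = 2 × $651.54 = $1,303.08
Trial balance (start $0, +$651.54 each month, − disbursements):
  Aug: +$651.54 − $4,266.24 → -$3,614.70
  Sep: +$651.54 → -$2,963.16
  Oct: +$651.54 → -$2,311.62
  Nov: +$651.54 − $1,332.42 → -$2,992.50
  Dec: +$651.54 → -$2,340.96
  Jan: +$651.54 → -$1,689.42
  Feb: +$651.54 → -$1,037.88
  Mar: +$651.54 → -$386.34
  Apr: +$651.54 → $265.20
  May: +$651.54 − $1,332.42 → -$415.68
  Jun: +$651.54 → $235.86
  Jul: +$651.54 − $887.40 → $0.00
Lowest trial balance = -$3,614.70 (Aug)
Initial deposit = cushion − low point = $1,303.08 − (-$3,614.70) = $4,917.78

$4,917.78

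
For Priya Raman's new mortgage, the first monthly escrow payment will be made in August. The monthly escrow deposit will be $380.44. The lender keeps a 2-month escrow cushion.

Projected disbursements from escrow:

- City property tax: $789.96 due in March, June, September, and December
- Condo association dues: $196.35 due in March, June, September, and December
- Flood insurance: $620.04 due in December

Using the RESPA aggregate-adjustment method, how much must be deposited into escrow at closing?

$1,451.34

Cushion = 2 × $380.44 = $760.88
Trial balance (start $0, +$380.44 each month, − disbursements):
  Aug: +$380.44 → $380.44
  Sep: +$380.44 − $986.31 → -$225.43
  Oct: +$380.44 → $155.01
  Nov: +$380.44 → $535.45
  Dec: +$380.44 − $1,606.35 → -$690.46
  Jan: +$380.44 → -$310.02
  Feb: +$380.44 → $70.42
  Mar: +$380.44 − $986.31 → -$535.45
  Apr: +$380.44 → -$155.01
  May: +$380.44 → $225.43
  Jun: +$380.44 − $986.31 → -$380.44
  Jul: +$380.44 → $0.00
Lowest trial balance = -$690.46 (Dec)
Initial deposit = cushion − low point = $760.88 − (-$690.46) = $1,451.34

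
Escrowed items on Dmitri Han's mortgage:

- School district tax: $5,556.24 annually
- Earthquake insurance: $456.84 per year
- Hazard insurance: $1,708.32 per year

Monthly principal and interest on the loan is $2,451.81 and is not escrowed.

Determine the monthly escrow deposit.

$643.45

School district tax: $5,556.24 annually
Earthquake insurance: $456.84 annually
Hazard insurance: $1,708.32 annually
Total annual escrow = $7,721.40
Base monthly escrow = $7,721.40 ÷ 12 = $643.45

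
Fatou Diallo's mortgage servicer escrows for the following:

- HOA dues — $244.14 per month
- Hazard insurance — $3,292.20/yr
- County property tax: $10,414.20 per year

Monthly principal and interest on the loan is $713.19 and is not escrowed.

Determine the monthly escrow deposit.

$1,386.34

HOA dues — $244.14 × 12 = $2,929.68 annually
Hazard insurance — $3,292.20 annually
County property tax — $10,414.20 annually
Annual escrow total = $16,636.08
Per month = $16,636.08 ÷ 12 = $1,386.34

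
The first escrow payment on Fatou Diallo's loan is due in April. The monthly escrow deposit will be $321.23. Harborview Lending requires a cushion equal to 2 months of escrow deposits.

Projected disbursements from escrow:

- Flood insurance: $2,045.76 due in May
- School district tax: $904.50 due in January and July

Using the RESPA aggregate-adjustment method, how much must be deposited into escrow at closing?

$2,307.80

Cushion = 2 × $321.23 = $642.46
Trial balance (start $0, +$321.23 each month, − disbursements):
  Apr: +$321.23 → $321.23
  May: +$321.23 − $2,045.76 → -$1,403.30
  Jun: +$321.23 → -$1,082.07
  Jul: +$321.23 − $904.50 → -$1,665.34
  Aug: +$321.23 → -$1,344.11
  Sep: +$321.23 → -$1,022.88
  Oct: +$321.23 → -$701.65
  Nov: +$321.23 → -$380.42
  Dec: +$321.23 → -$59.19
  Jan: +$321.23 − $904.50 → -$642.46
  Feb: +$321.23 → -$321.23
  Mar: +$321.23 → $0.00
Lowest trial balance = -$1,665.34 (Jul)
Initial deposit = cushion − low point = $642.46 − (-$1,665.34) = $2,307.80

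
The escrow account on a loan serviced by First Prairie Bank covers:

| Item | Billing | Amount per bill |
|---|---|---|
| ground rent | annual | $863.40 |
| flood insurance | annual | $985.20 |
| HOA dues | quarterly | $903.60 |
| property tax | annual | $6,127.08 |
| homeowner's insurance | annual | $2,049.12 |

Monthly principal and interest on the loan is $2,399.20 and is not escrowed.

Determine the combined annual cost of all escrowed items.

Ground rent: $863.40 annually
Flood insurance: $985.20 annually
HOA dues: $903.60 × 4 = $3,614.40 annually
Property tax: $6,127.08 annually
Homeowner's insurance: $2,049.12 annually
Annual escrow total = $863.40 + $985.20 + $3,614.40 + $6,127.08 + $2,049.12 = $13,639.20

$13,639.20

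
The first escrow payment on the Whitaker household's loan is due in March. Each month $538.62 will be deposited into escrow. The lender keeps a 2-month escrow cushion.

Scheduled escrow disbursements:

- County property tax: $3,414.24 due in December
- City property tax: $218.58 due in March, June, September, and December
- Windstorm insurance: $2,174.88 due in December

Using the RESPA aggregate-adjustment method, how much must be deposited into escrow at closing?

Cushion = 2 × $538.62 = $1,077.24
Trial balance (start $0, +$538.62 each month, − disbursements):
  Mar: +$538.62 − $218.58 → $320.04
  Apr: +$538.62 → $858.66
  May: +$538.62 → $1,397.28
  Jun: +$538.62 − $218.58 → $1,717.32
  Jul: +$538.62 → $2,255.94
  Aug: +$538.62 → $2,794.56
  Sep: +$538.62 − $218.58 → $3,114.60
  Oct: +$538.62 → $3,653.22
  Nov: +$538.62 → $4,191.84
  Dec: +$538.62 − $5,807.70 → -$1,077.24
  Jan: +$538.62 → -$538.62
  Feb: +$538.62 → $0.00
Lowest trial balance = -$1,077.24 (Dec)
Initial deposit = cushion − low point = $1,077.24 − (-$1,077.24) = $2,154.48

$2,154.48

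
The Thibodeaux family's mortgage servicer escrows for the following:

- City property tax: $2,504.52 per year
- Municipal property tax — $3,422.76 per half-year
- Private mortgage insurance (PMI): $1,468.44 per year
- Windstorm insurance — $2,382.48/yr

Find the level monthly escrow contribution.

City property tax — $2,504.52 per year
Municipal property tax — $3,422.76 × 2 = $6,845.52 per year
Private mortgage insurance (PMI) — $1,468.44 per year
Windstorm insurance — $2,382.48 per year
Yearly total = $2,504.52 + $6,845.52 + $1,468.44 + $2,382.48 = $13,200.96
Base monthly escrow = $13,200.96 ÷ 12 = $1,100.08

$1,100.08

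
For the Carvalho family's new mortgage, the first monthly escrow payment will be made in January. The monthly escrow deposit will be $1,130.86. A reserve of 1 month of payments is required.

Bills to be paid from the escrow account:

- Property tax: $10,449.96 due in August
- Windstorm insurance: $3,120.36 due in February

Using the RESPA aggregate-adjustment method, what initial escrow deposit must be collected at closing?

Cushion = 1 × $1,130.86 = $1,130.86
Trial balance (start $0, +$1,130.86 each month, − disbursements):
  Jan: +$1,130.86 → $1,130.86
  Feb: +$1,130.86 − $3,120.36 → -$858.64
  Mar: +$1,130.86 → $272.22
  Apr: +$1,130.86 → $1,403.08
  May: +$1,130.86 → $2,533.94
  Jun: +$1,130.86 → $3,664.80
  Jul: +$1,130.86 → $4,795.66
  Aug: +$1,130.86 − $10,449.96 → -$4,523.44
  Sep: +$1,130.86 → -$3,392.58
  Oct: +$1,130.86 → -$2,261.72
  Nov: +$1,130.86 → -$1,130.86
  Dec: +$1,130.86 → $0.00
Lowest trial balance = -$4,523.44 (Aug)
Initial deposit = cushion − low point = $1,130.86 − (-$4,523.44) = $5,654.30

$5,654.30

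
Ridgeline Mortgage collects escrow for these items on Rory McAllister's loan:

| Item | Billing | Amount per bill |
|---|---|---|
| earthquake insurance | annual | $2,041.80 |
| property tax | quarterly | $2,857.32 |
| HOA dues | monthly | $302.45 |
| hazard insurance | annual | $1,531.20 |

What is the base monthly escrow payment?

Earthquake insurance — $2,041.80
Property tax — $2,857.32 × 4 = $11,429.28
HOA dues — $302.45 × 12 = $3,629.40
Hazard insurance — $1,531.20
Annual escrow total = $2,041.80 + $11,429.28 + $3,629.40 + $1,531.20 = $18,631.68
Base monthly escrow = $18,631.68 ÷ 12 = $1,552.64

$1,552.64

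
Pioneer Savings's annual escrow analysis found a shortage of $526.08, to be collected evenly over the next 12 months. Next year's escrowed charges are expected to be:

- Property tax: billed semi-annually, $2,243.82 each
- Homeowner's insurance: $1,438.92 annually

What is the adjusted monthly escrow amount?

$537.72

Property tax: $2,243.82 × 2 = $4,487.64
Homeowner's insurance: $1,438.92
Annual escrow total = $5,926.56
Monthly escrow = $5,926.56 / 12 = $493.88
Monthly shortage recovery: $526.08 ÷ 12 = $43.84
Adjusted monthly = $493.88 + $43.84 = $537.72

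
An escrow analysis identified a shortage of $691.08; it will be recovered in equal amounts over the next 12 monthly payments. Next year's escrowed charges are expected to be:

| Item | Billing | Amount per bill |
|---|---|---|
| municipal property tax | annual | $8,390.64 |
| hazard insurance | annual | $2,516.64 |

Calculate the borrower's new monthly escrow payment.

$966.53

Municipal property tax — $8,390.64 annually
Hazard insurance — $2,516.64 annually
Combined annual = $8,390.64 + $2,516.64 = $10,907.28
Monthly = $10,907.28 / 12 = $908.94
Shortage spread = $691.08 / 12 = $57.59/mo
Adjusted monthly = $908.94 + $57.59 = $966.53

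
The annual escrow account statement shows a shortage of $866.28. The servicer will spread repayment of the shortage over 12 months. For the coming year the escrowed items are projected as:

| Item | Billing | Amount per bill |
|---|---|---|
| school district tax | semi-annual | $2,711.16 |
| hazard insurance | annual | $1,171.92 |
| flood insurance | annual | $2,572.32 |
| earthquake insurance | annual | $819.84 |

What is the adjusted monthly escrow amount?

School district tax — $2,711.16 × 2 = $5,422.32 per year
Hazard insurance — $1,171.92 per year
Flood insurance — $2,572.32 per year
Earthquake insurance — $819.84 per year
Total per year = $5,422.32 + $1,171.92 + $2,572.32 + $819.84 = $9,986.40
Per month = $9,986.40 ÷ 12 = $832.20
Monthly shortage recovery: $866.28 ÷ 12 = $72.19
Adjusted monthly = $832.20 + $72.19 = $904.39

$904.39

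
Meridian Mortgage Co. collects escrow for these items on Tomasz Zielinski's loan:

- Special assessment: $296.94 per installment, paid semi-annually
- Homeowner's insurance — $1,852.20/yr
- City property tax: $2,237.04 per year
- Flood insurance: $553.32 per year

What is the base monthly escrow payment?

$436.37

Special assessment = $296.94 × 2 = $593.88/yr
Homeowner's insurance = $1,852.20/yr
City property tax = $2,237.04/yr
Flood insurance = $553.32/yr
Yearly total = $593.88 + $1,852.20 + $2,237.04 + $553.32 = $5,236.44
Base monthly escrow = $5,236.44 / 12 = $436.37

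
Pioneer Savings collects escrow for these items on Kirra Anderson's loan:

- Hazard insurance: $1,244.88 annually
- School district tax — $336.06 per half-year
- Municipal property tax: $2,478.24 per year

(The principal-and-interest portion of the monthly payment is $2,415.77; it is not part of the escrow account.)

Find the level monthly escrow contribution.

$366.27

Hazard insurance — $1,244.88 annually
School district tax — $336.06 × 2 = $672.12 annually
Municipal property tax — $2,478.24 annually
Total per year = $1,244.88 + $672.12 + $2,478.24 = $4,395.24
Monthly escrow = $4,395.24 ÷ 12 = $366.27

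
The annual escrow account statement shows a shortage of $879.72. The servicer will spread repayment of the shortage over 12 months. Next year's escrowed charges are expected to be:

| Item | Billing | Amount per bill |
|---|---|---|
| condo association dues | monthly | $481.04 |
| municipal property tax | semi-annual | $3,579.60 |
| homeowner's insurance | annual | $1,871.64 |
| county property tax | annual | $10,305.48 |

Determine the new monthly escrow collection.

$2,165.71

Condo association dues = $481.04 × 12 = $5,772.48 per year
Municipal property tax = $3,579.60 × 2 = $7,159.20 per year
Homeowner's insurance = $1,871.64 per year
County property tax = $10,305.48 per year
Total annual escrow = $25,108.80
Monthly escrow = $25,108.80 / 12 = $2,092.40
Monthly shortage recovery: $879.72 ÷ 12 = $73.31
New monthly escrow = $2,092.40 + $73.31 = $2,165.71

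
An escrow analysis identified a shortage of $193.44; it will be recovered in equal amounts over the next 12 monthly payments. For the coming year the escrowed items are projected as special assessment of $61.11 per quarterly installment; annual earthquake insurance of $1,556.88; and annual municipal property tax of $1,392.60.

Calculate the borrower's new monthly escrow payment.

Special assessment: $61.11 × 4 = $244.44 per year
Earthquake insurance: $1,556.88 per year
Municipal property tax: $1,392.60 per year
Total per year = $3,193.92
Monthly escrow = $3,193.92 / 12 = $266.16
Monthly shortage recovery: $193.44 ÷ 12 = $16.12
New monthly escrow = $266.16 + $16.12 = $282.28

$282.28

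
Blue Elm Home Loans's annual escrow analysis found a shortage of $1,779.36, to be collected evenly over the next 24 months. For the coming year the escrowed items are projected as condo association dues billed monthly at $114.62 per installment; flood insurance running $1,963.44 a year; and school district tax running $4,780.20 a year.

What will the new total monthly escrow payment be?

Condo association dues = $114.62 × 12 = $1,375.44 annually
Flood insurance = $1,963.44 annually
School district tax = $4,780.20 annually
Total annual escrow = $8,119.08
Base monthly escrow = $8,119.08 / 12 = $676.59
Shortage per month = $1,779.36 ÷ 24 = $74.14
Adjusted monthly = $676.59 + $74.14 = $750.73

$750.73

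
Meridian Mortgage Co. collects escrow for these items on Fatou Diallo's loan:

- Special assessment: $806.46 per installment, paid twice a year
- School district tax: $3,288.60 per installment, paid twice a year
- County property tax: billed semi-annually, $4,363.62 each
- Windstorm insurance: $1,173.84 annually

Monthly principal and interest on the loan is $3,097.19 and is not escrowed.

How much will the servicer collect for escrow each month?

$1,507.60

Special assessment = $806.46 × 2 = $1,612.92 annually
School district tax = $3,288.60 × 2 = $6,577.20 annually
County property tax = $4,363.62 × 2 = $8,727.24 annually
Windstorm insurance = $1,173.84 annually
Annual escrow total = $1,612.92 + $6,577.20 + $8,727.24 + $1,173.84 = $18,091.20
Per month = $18,091.20 ÷ 12 = $1,507.60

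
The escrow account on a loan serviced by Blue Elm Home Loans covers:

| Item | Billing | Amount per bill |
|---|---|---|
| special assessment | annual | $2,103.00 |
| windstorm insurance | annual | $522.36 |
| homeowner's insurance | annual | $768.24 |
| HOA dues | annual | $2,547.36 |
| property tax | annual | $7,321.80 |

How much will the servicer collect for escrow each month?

$1,105.23

Special assessment = $2,103.00
Windstorm insurance = $522.36
Homeowner's insurance = $768.24
HOA dues = $2,547.36
Property tax = $7,321.80
Total annual escrow = $2,103.00 + $522.36 + $768.24 + $2,547.36 + $7,321.80 = $13,262.76
Monthly = $13,262.76 / 12 = $1,105.23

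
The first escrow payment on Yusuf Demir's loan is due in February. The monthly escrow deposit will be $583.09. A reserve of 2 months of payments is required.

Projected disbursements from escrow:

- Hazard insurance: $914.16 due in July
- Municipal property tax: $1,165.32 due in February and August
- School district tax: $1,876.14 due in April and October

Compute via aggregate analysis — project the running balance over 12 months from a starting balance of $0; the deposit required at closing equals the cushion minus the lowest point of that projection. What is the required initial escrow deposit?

Cushion = 2 × $583.09 = $1,166.18
Trial balance (start $0, +$583.09 each month, − disbursements):
  Feb: +$583.09 − $1,165.32 → -$582.23
  Mar: +$583.09 → $0.86
  Apr: +$583.09 − $1,876.14 → -$1,292.19
  May: +$583.09 → -$709.10
  Jun: +$583.09 → -$126.01
  Jul: +$583.09 − $914.16 → -$457.08
  Aug: +$583.09 − $1,165.32 → -$1,039.31
  Sep: +$583.09 → -$456.22
  Oct: +$583.09 − $1,876.14 → -$1,749.27
  Nov: +$583.09 → -$1,166.18
  Dec: +$583.09 → -$583.09
  Jan: +$583.09 → $0.00
Lowest trial balance = -$1,749.27 (Oct)
Initial deposit = cushion − low point = $1,166.18 − (-$1,749.27) = $2,915.45

$2,915.45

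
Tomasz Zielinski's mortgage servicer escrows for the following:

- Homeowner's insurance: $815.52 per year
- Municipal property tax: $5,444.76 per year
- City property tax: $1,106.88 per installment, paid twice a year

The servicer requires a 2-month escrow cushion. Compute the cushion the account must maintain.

Homeowner's insurance: $815.52 annually
Municipal property tax: $5,444.76 annually
City property tax: $1,106.88 × 2 = $2,213.76 annually
Annual escrow total = $8,474.04
Base monthly escrow = $8,474.04 ÷ 12 = $706.17
Reserve = 2 × $706.17 = $1,412.34

$1,412.34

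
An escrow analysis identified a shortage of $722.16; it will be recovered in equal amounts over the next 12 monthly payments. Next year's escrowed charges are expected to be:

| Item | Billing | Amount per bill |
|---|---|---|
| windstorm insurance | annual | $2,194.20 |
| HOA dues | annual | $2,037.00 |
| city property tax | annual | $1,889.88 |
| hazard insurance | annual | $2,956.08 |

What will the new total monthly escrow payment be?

$816.61

Windstorm insurance = $2,194.20 per year
HOA dues = $2,037.00 per year
City property tax = $1,889.88 per year
Hazard insurance = $2,956.08 per year
Annual escrow total = $9,077.16
Per month = $9,077.16 / 12 = $756.43
Shortage per month = $722.16 / 12 = $60.18
New monthly escrow = $756.43 + $60.18 = $816.61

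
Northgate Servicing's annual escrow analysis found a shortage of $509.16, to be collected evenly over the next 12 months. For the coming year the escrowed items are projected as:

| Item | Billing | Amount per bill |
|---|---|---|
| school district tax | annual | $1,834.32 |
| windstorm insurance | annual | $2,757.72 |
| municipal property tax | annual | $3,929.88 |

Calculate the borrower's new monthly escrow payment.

$752.59

School district tax = $1,834.32/yr
Windstorm insurance = $2,757.72/yr
Municipal property tax = $3,929.88/yr
Combined annual = $8,521.92
Per month = $8,521.92 / 12 = $710.16
Monthly shortage recovery: $509.16 / 12 = $42.43
New monthly escrow = $710.16 + $42.43 = $752.59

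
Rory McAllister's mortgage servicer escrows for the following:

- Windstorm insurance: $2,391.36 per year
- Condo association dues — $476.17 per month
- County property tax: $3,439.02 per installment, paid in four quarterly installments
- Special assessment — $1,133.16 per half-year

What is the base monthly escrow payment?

Windstorm insurance = $2,391.36 annually
Condo association dues = $476.17 × 12 = $5,714.04 annually
County property tax = $3,439.02 × 4 = $13,756.08 annually
Special assessment = $1,133.16 × 2 = $2,266.32 annually
Annual escrow total = $2,391.36 + $5,714.04 + $13,756.08 + $2,266.32 = $24,127.80
Per month = $24,127.80 / 12 = $2,010.65

$2,010.65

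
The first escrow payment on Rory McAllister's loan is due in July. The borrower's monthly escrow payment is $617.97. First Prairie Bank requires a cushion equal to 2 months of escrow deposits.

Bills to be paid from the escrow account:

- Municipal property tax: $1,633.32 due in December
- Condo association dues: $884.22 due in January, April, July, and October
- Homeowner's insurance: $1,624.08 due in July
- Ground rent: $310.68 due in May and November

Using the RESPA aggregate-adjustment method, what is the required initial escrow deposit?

$3,130.89

Cushion = 2 × $617.97 = $1,235.94
Trial balance (start $0, +$617.97 each month, − disbursements):
  Jul: +$617.97 − $2,508.30 → -$1,890.33
  Aug: +$617.97 → -$1,272.36
  Sep: +$617.97 → -$654.39
  Oct: +$617.97 − $884.22 → -$920.64
  Nov: +$617.97 − $310.68 → -$613.35
  Dec: +$617.97 − $1,633.32 → -$1,628.70
  Jan: +$617.97 − $884.22 → -$1,894.95
  Feb: +$617.97 → -$1,276.98
  Mar: +$617.97 → -$659.01
  Apr: +$617.97 − $884.22 → -$925.26
  May: +$617.97 − $310.68 → -$617.97
  Jun: +$617.97 → $0.00
Lowest trial balance = -$1,894.95 (Jan)
Initial deposit = cushion − low point = $1,235.94 − (-$1,894.95) = $3,130.89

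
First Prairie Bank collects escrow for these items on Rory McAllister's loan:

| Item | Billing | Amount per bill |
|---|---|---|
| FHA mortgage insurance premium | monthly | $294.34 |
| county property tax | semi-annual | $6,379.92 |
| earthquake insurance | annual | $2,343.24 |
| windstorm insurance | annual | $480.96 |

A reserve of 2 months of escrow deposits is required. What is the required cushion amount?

$3,186.02

FHA mortgage insurance premium = $294.34 × 12 = $3,532.08 per year
County property tax = $6,379.92 × 2 = $12,759.84 per year
Earthquake insurance = $2,343.24 per year
Windstorm insurance = $480.96 per year
Total annual escrow = $3,532.08 + $12,759.84 + $2,343.24 + $480.96 = $19,116.12
Monthly = $19,116.12 ÷ 12 = $1,593.01
Required cushion = 2 × $1,593.01 = $3,186.02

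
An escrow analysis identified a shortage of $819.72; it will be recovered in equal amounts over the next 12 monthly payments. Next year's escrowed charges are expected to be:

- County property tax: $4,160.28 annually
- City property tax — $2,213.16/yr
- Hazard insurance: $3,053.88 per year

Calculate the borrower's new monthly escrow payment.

$853.92

County property tax = $4,160.28/yr
City property tax = $2,213.16/yr
Hazard insurance = $3,053.88/yr
Total annual escrow = $4,160.28 + $2,213.16 + $3,053.88 = $9,427.32
Per month = $9,427.32 / 12 = $785.61
Monthly shortage recovery: $819.72 ÷ 12 = $68.31
New monthly escrow = $785.61 + $68.31 = $853.92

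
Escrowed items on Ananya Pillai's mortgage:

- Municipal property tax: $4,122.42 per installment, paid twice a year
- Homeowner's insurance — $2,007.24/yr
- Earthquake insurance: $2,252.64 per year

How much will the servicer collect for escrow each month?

Municipal property tax: $4,122.42 × 2 = $8,244.84 per year
Homeowner's insurance: $2,007.24 per year
Earthquake insurance: $2,252.64 per year
Total per year = $8,244.84 + $2,007.24 + $2,252.64 = $12,504.72
Monthly escrow = $12,504.72 / 12 = $1,042.06

$1,042.06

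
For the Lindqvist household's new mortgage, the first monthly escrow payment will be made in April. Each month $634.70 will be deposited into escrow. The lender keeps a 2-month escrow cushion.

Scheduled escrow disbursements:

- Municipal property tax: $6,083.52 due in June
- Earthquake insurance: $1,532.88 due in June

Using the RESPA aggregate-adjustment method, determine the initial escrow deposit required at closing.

$6,981.70

Cushion = 2 × $634.70 = $1,269.40
Trial balance (start $0, +$634.70 each month, − disbursements):
  Apr: +$634.70 → $634.70
  May: +$634.70 → $1,269.40
  Jun: +$634.70 − $7,616.40 → -$5,712.30
  Jul: +$634.70 → -$5,077.60
  Aug: +$634.70 → -$4,442.90
  Sep: +$634.70 → -$3,808.20
  Oct: +$634.70 → -$3,173.50
  Nov: +$634.70 → -$2,538.80
  Dec: +$634.70 → -$1,904.10
  Jan: +$634.70 → -$1,269.40
  Feb: +$634.70 → -$634.70
  Mar: +$634.70 → $0.00
Lowest trial balance = -$5,712.30 (Jun)
Initial deposit = cushion − low point = $1,269.40 − (-$5,712.30) = $6,981.70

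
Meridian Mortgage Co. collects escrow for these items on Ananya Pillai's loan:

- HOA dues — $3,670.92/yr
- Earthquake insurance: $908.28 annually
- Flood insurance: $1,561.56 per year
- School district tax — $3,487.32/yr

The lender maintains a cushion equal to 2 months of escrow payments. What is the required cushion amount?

$1,604.68

HOA dues = $3,670.92
Earthquake insurance = $908.28
Flood insurance = $1,561.56
School district tax = $3,487.32
Total per year = $9,628.08
Per month = $9,628.08 / 12 = $802.34
Cushion = 2 × $802.34 = $1,604.68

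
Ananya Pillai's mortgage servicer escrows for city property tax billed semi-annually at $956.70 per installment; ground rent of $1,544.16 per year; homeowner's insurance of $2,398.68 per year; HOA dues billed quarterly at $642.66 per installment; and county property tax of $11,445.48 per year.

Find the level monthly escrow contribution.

City property tax: $956.70 × 2 = $1,913.40 annually
Ground rent: $1,544.16 annually
Homeowner's insurance: $2,398.68 annually
HOA dues: $642.66 × 4 = $2,570.64 annually
County property tax: $11,445.48 annually
Annual escrow total = $1,913.40 + $1,544.16 + $2,398.68 + $2,570.64 + $11,445.48 = $19,872.36
Base monthly escrow = $19,872.36 / 12 = $1,656.03

$1,656.03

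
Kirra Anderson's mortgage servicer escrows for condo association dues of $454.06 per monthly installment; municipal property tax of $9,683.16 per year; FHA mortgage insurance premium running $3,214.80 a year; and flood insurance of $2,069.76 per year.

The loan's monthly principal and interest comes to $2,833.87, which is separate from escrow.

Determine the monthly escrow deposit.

$1,701.37

Condo association dues: $454.06 × 12 = $5,448.72 annually
Municipal property tax: $9,683.16 annually
FHA mortgage insurance premium: $3,214.80 annually
Flood insurance: $2,069.76 annually
Yearly total = $5,448.72 + $9,683.16 + $3,214.80 + $2,069.76 = $20,416.44
Per month = $20,416.44 ÷ 12 = $1,701.37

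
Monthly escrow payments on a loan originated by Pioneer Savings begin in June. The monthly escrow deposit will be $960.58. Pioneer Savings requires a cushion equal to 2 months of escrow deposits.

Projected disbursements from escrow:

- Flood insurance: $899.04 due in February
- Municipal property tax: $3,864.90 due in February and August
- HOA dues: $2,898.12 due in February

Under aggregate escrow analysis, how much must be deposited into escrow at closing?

$4,802.90

Cushion = 2 × $960.58 = $1,921.16
Trial balance (start $0, +$960.58 each month, − disbursements):
  Jun: +$960.58 → $960.58
  Jul: +$960.58 → $1,921.16
  Aug: +$960.58 − $3,864.90 → -$983.16
  Sep: +$960.58 → -$22.58
  Oct: +$960.58 → $938.00
  Nov: +$960.58 → $1,898.58
  Dec: +$960.58 → $2,859.16
  Jan: +$960.58 → $3,819.74
  Feb: +$960.58 − $7,662.06 → -$2,881.74
  Mar: +$960.58 → -$1,921.16
  Apr: +$960.58 → -$960.58
  May: +$960.58 → $0.00
Lowest trial balance = -$2,881.74 (Feb)
Initial deposit = cushion − low point = $1,921.16 − (-$2,881.74) = $4,802.90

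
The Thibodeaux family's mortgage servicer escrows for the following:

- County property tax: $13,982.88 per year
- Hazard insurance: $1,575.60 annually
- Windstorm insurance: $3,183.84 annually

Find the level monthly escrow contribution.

County property tax: $13,982.88 per year
Hazard insurance: $1,575.60 per year
Windstorm insurance: $3,183.84 per year
Combined annual = $13,982.88 + $1,575.60 + $3,183.84 = $18,742.32
Base monthly escrow = $18,742.32 ÷ 12 = $1,561.86

$1,561.86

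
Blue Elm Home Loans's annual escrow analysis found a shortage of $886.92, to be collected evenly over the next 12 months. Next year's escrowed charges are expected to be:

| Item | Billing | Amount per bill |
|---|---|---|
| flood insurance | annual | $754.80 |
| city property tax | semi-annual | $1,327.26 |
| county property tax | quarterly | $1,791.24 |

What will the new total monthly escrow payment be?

Flood insurance — $754.80 annually
City property tax — $1,327.26 × 2 = $2,654.52 annually
County property tax — $1,791.24 × 4 = $7,164.96 annually
Total per year = $754.80 + $2,654.52 + $7,164.96 = $10,574.28
Base monthly escrow = $10,574.28 / 12 = $881.19
Monthly shortage recovery: $886.92 / 12 = $73.91
Adjusted monthly = $881.19 + $73.91 = $955.10

$955.10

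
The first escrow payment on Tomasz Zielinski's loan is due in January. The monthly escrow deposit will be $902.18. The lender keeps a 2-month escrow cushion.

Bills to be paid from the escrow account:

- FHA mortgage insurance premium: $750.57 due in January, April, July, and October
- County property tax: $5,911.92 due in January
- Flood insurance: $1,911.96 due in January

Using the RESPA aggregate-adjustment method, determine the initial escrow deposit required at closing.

$9,476.63

Cushion = 2 × $902.18 = $1,804.36
Trial balance (start $0, +$902.18 each month, − disbursements):
  Jan: +$902.18 − $8,574.45 → -$7,672.27
  Feb: +$902.18 → -$6,770.09
  Mar: +$902.18 → -$5,867.91
  Apr: +$902.18 − $750.57 → -$5,716.30
  May: +$902.18 → -$4,814.12
  Jun: +$902.18 → -$3,911.94
  Jul: +$902.18 − $750.57 → -$3,760.33
  Aug: +$902.18 → -$2,858.15
  Sep: +$902.18 → -$1,955.97
  Oct: +$902.18 − $750.57 → -$1,804.36
  Nov: +$902.18 → -$902.18
  Dec: +$902.18 → $0.00
Lowest trial balance = -$7,672.27 (Jan)
Initial deposit = cushion − low point = $1,804.36 − (-$7,672.27) = $9,476.63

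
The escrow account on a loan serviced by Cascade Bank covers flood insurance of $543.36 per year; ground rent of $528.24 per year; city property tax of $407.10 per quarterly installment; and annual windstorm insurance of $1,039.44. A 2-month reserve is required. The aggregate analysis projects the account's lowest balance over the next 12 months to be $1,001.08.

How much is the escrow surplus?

Flood insurance — $543.36/yr
Ground rent — $528.24/yr
City property tax — $407.10 × 4 = $1,628.40/yr
Windstorm insurance — $1,039.44/yr
Total annual escrow = $3,739.44
Monthly escrow = $3,739.44 ÷ 12 = $311.62
Required reserve = 2 × $311.62 = $623.24
Excess over cushion: $1,001.08 − $623.24 = $377.84

$377.84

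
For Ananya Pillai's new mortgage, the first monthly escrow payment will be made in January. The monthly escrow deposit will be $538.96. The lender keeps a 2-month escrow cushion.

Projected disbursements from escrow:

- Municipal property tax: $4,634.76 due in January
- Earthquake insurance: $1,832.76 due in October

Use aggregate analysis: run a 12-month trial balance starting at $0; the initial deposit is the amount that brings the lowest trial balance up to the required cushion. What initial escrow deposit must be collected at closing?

$5,173.72

Cushion = 2 × $538.96 = $1,077.92
Trial balance (start $0, +$538.96 each month, − disbursements):
  Jan: +$538.96 − $4,634.76 → -$4,095.80
  Feb: +$538.96 → -$3,556.84
  Mar: +$538.96 → -$3,017.88
  Apr: +$538.96 → -$2,478.92
  May: +$538.96 → -$1,939.96
  Jun: +$538.96 → -$1,401.00
  Jul: +$538.96 → -$862.04
  Aug: +$538.96 → -$323.08
  Sep: +$538.96 → $215.88
  Oct: +$538.96 − $1,832.76 → -$1,077.92
  Nov: +$538.96 → -$538.96
  Dec: +$538.96 → $0.00
Lowest trial balance = -$4,095.80 (Jan)
Initial deposit = cushion − low point = $1,077.92 − (-$4,095.80) = $5,173.72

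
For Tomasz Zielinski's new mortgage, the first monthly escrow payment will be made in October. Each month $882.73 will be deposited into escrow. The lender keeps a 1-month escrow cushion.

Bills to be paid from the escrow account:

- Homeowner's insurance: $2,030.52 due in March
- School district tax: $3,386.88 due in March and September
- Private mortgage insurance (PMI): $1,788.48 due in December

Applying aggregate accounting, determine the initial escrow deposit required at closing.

Cushion = 1 × $882.73 = $882.73
Trial balance (start $0, +$882.73 each month, − disbursements):
  Oct: +$882.73 → $882.73
  Nov: +$882.73 → $1,765.46
  Dec: +$882.73 − $1,788.48 → $859.71
  Jan: +$882.73 → $1,742.44
  Feb: +$882.73 → $2,625.17
  Mar: +$882.73 − $5,417.40 → -$1,909.50
  Apr: +$882.73 → -$1,026.77
  May: +$882.73 → -$144.04
  Jun: +$882.73 → $738.69
  Jul: +$882.73 → $1,621.42
  Aug: +$882.73 → $2,504.15
  Sep: +$882.73 − $3,386.88 → $0.00
Lowest trial balance = -$1,909.50 (Mar)
Initial deposit = cushion − low point = $882.73 − (-$1,909.50) = $2,792.23

$2,792.23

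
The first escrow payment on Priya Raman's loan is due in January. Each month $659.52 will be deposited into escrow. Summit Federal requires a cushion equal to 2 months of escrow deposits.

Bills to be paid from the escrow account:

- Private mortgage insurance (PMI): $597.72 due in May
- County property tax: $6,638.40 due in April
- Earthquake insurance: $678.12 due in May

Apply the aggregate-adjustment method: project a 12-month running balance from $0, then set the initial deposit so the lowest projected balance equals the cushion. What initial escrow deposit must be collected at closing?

$5,935.68

Cushion = 2 × $659.52 = $1,319.04
Trial balance (start $0, +$659.52 each month, − disbursements):
  Jan: +$659.52 → $659.52
  Feb: +$659.52 → $1,319.04
  Mar: +$659.52 → $1,978.56
  Apr: +$659.52 − $6,638.40 → -$4,000.32
  May: +$659.52 − $1,275.84 → -$4,616.64
  Jun: +$659.52 → -$3,957.12
  Jul: +$659.52 → -$3,297.60
  Aug: +$659.52 → -$2,638.08
  Sep: +$659.52 → -$1,978.56
  Oct: +$659.52 → -$1,319.04
  Nov: +$659.52 → -$659.52
  Dec: +$659.52 → $0.00
Lowest trial balance = -$4,616.64 (May)
Initial deposit = cushion − low point = $1,319.04 − (-$4,616.64) = $5,935.68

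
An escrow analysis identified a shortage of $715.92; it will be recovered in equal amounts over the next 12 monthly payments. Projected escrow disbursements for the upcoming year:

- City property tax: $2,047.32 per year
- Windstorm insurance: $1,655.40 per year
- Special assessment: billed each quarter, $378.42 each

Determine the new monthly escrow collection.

$494.36

City property tax — $2,047.32
Windstorm insurance — $1,655.40
Special assessment — $378.42 × 4 = $1,513.68
Combined annual = $2,047.32 + $1,655.40 + $1,513.68 = $5,216.40
Per month = $5,216.40 / 12 = $434.70
Shortage per month = $715.92 ÷ 12 = $59.66
Adjusted monthly = $434.70 + $59.66 = $494.36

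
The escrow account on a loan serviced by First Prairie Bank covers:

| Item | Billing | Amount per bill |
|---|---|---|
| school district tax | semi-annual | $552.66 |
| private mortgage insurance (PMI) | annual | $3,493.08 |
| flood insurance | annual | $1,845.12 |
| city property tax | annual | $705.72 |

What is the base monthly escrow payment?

School district tax: $552.66 × 2 = $1,105.32 per year
Private mortgage insurance (PMI): $3,493.08 per year
Flood insurance: $1,845.12 per year
City property tax: $705.72 per year
Yearly total = $7,149.24
Monthly = $7,149.24 / 12 = $595.77

$595.77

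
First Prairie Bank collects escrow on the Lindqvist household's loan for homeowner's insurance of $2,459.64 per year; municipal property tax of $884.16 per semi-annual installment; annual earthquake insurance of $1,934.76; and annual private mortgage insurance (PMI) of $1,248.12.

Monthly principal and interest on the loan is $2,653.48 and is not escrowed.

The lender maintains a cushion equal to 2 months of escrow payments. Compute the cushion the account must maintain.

$1,235.14

Homeowner's insurance = $2,459.64
Municipal property tax = $884.16 × 2 = $1,768.32
Earthquake insurance = $1,934.76
Private mortgage insurance (PMI) = $1,248.12
Yearly total = $7,410.84
Base monthly escrow = $7,410.84 / 12 = $617.57
Required cushion = 2 × $617.57 = $1,235.14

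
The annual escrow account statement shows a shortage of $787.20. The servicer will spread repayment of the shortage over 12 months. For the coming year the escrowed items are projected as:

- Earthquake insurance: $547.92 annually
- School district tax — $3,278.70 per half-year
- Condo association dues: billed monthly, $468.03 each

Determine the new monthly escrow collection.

Earthquake insurance — $547.92
School district tax — $3,278.70 × 2 = $6,557.40
Condo association dues — $468.03 × 12 = $5,616.36
Annual escrow total = $547.92 + $6,557.40 + $5,616.36 = $12,721.68
Monthly escrow = $12,721.68 / 12 = $1,060.14
Monthly shortage recovery: $787.20 / 12 = $65.60
Adjusted monthly = $1,060.14 + $65.60 = $1,125.74

$1,125.74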